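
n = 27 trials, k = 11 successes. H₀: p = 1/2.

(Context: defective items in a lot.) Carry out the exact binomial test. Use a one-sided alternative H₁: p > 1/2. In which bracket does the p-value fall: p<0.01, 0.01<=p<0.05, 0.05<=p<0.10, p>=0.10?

p-value bracket: p>=0.10

Exact binomial: n=27, k=11, p₀=1/2=0.5000
P(X≥11) from Σ C(n,i)·p₀^i·(1−p₀)^(n−i)
p-value (one-sided, H₁ greater) = 0.87611
→ bracket: p>=0.10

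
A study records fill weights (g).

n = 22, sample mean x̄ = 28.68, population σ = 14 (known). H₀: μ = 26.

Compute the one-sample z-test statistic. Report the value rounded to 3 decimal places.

test statistic = 0.898

SE = σ/√n = 14/√22 = 2.9848
z = (x̄−μ₀)/SE = (28.68−26)/2.9848 = 0.8979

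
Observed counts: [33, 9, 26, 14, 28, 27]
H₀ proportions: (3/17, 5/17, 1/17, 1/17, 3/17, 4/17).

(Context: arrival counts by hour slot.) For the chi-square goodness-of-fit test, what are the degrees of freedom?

df = k − 1 = 6 − 1 = 5

degrees of freedom = 5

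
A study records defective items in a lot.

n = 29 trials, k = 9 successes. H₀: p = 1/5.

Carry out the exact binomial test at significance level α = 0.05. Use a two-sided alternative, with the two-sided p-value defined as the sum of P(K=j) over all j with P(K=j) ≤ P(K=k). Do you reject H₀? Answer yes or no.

reject H₀: no

Exact binomial: n=29, k=9, p₀=1/5=0.2000
P(X=j) = C(n,j)·p₀^j·(1−p₀)^(n−j); p = Σ P(X=j) over j with P(X=j) ≤ P(X=9)
p-value (two-sided) = 0.16041
At α=0.05: p ≥ α → fail to reject H₀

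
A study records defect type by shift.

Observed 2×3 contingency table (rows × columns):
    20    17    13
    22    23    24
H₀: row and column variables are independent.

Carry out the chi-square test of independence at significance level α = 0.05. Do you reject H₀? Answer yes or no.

Row totals [50, 69], col totals [42, 40, 37], n=119
χ² = (20−17.65)²/17.65 + (17−16.81)²/16.81 + (13−15.55)²/15.55 + (22−24.35)²/24.35 + (23−23.19)²/23.19 + (24−21.45)²/21.45 = 1.2641
df = 2
p-value (upper-tail) = 0.53150
At α=0.05: p ≥ α → fail to reject H₀

reject H₀: no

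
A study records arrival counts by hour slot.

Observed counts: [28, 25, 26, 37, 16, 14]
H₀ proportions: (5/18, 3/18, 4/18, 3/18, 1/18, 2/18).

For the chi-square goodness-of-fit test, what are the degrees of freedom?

df = k − 1 = 6 − 1 = 5

degrees of freedom = 5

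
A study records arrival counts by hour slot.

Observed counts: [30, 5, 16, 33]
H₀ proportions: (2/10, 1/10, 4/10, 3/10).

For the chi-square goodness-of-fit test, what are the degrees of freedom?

df = k − 1 = 4 − 1 = 3

degrees of freedom = 3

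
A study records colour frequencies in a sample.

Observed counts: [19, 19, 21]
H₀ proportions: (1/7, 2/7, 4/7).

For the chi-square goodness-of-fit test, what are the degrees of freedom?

df = k − 1 = 3 − 1 = 2

degrees of freedom = 2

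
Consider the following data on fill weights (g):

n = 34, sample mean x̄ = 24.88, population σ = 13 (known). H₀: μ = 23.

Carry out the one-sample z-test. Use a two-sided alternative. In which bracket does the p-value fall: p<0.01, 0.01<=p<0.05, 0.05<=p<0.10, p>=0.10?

p-value bracket: p>=0.10

SE = σ/√n = 13/√34 = 2.2295
z = (x̄−μ₀)/SE = (24.88−23)/2.2295 = 0.8432
p-value (two-sided) = 0.39909
→ bracket: p>=0.10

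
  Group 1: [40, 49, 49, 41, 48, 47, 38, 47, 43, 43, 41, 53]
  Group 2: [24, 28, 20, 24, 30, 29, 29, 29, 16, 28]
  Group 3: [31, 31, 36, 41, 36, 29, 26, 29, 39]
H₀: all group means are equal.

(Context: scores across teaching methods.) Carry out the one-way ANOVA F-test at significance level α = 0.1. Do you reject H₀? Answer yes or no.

Group means [44.92, 25.70, 33.11], grand mean 35.290
SSB = Σnᵢ(x̄ᵢ−x̄)² = 2074.482; SSW = ΣΣ(x−x̄ᵢ)² = 627.906
MSB = 2074.482/2 = 1037.2408; MSW = 627.906/28 = 22.4252
F = MSB/MSW = 46.2534
df = (2, 28)
p-value (upper-tail) = 0.00000
At α=0.1: p < α → reject H₀

reject H₀: yes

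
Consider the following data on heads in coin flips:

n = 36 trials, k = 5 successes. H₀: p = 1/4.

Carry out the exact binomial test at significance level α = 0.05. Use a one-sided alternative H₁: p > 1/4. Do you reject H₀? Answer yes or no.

Exact binomial: n=36, k=5, p₀=1/4=0.2500
P(X≥5) from Σ C(n,i)·p₀^i·(1−p₀)^(n−i)
p-value (one-sided, H₁ greater) = 0.96584
At α=0.05: p ≥ α → fail to reject H₀

reject H₀: no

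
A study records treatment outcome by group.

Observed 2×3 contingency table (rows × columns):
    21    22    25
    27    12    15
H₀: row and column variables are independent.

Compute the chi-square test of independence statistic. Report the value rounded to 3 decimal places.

test statistic = 4.646

Row totals [68, 54], col totals [48, 34, 40], n=122
χ² = (21−26.75)²/26.75 + (22−18.95)²/18.95 + (25−22.30)²/22.30 + (27−21.25)²/21.25 + (12−15.05)²/15.05 + (15−17.70)²/17.70 = 4.6458
df = 2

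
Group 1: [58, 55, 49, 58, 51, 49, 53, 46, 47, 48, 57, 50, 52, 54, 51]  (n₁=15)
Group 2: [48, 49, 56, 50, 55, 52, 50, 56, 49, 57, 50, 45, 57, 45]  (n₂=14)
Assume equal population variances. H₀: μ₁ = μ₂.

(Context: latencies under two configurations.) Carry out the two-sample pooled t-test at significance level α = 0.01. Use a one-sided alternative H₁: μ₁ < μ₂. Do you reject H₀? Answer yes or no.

reject H₀: no

x̄₁=51.867, s₁=3.889, n₁=15
x̄₂=51.357, s₂=4.199, n₂=14
s_p² = [14·3.889² + 13·4.199²]/27 = 16.3314
SE = √(s_p²·(1/15+1/14)) = 1.5018
t = (51.867−51.357)/1.5018 = 0.3393
df = 27
p-value (one-sided, H₁ less) = 0.63149
At α=0.01: p ≥ α → fail to reject H₀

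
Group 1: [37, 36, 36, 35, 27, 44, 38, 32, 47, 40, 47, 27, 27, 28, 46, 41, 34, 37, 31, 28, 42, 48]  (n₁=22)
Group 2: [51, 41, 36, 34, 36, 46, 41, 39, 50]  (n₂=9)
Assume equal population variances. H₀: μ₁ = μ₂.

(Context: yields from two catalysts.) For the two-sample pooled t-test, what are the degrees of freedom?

df = n₁ + n₂ − 2 = 22 + 9 − 2 = 29

degrees of freedom = 29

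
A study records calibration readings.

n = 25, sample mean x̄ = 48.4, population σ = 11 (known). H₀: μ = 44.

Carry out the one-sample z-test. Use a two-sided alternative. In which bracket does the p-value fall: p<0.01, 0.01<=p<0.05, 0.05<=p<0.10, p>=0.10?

p-value bracket: 0.01<=p<0.05

SE = σ/√n = 11/√25 = 2.2000
z = (x̄−μ₀)/SE = (48.4−44)/2.2000 = 2.0000
p-value (two-sided) = 0.04550
→ bracket: 0.01<=p<0.05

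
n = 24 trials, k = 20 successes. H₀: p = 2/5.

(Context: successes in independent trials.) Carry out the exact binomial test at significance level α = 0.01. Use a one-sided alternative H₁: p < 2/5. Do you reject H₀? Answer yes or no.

Exact binomial: n=24, k=20, p₀=2/5=0.4000
P(X≤20) from Σ C(n,i)·p₀^i·(1−p₀)^(n−i)
p-value (one-sided, H₁ less) = 1.00000
At α=0.01: p ≥ α → fail to reject H₀

reject H₀: no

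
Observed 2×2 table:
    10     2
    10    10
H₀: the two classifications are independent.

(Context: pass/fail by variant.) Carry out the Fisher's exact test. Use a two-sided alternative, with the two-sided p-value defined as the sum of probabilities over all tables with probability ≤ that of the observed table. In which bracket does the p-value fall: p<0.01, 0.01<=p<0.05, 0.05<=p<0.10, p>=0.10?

Margins: r₁=12, r₂=20, c₁=20, c₂=12, n=32
p_obs = C(12,10)·C(20,10)/C(32,20); sum pmf over tables with pmf ≤ p_obs
p-value (two-sided) = 0.07528
→ bracket: 0.05<=p<0.10

p-value bracket: 0.05<=p<0.10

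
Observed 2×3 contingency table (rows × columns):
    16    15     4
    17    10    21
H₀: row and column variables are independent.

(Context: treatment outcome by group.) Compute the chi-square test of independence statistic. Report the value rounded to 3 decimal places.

Row totals [35, 48], col totals [33, 25, 25], n=83
χ² = (16−13.92)²/13.92 + (15−10.54)²/10.54 + (4−10.54)²/10.54 + (17−19.08)²/19.08 + (10−14.46)²/14.46 + (21−14.46)²/14.46 = 10.8196
df = 2

test statistic = 10.820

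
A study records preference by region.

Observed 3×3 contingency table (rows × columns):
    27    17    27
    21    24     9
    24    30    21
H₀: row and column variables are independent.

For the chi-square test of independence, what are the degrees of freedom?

degrees of freedom = 4

df = (r−1)(c−1) = (3−1)·(3−1) = 4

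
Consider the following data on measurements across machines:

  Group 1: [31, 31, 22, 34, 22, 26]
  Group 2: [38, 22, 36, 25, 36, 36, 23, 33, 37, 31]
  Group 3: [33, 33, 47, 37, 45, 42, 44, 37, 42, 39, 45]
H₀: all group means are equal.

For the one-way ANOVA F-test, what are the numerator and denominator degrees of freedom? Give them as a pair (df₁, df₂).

k = 3 groups, N = 27 total
df = (k−1, N−k) = (3−1, 27−3) = (2, 24)

degrees of freedom = [2, 24]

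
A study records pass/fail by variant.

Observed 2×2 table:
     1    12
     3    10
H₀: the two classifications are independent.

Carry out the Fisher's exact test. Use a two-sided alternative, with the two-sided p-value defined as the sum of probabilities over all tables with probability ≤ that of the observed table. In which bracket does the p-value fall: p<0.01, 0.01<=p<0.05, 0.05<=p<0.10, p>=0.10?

Margins: r₁=13, r₂=13, c₁=4, c₂=22, n=26
p_obs = C(13,1)·C(13,3)/C(26,4); sum pmf over tables with pmf ≤ p_obs
p-value (two-sided) = 0.59304
→ bracket: p>=0.10

p-value bracket: p>=0.10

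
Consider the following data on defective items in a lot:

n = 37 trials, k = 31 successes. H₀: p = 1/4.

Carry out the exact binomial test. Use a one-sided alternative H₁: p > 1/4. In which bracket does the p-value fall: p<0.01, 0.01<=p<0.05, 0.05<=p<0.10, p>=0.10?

p-value bracket: p<0.01

Exact binomial: n=37, k=31, p₀=1/4=0.2500
P(X≥31) from Σ C(n,i)·p₀^i·(1−p₀)^(n−i)
p-value (one-sided, H₁ greater) = 0.00000
→ bracket: p<0.01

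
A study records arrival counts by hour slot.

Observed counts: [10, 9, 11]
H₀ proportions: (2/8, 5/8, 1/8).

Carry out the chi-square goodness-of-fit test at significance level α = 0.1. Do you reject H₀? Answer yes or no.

reject H₀: yes

n = 30; E_i = n·p_i = [7.50, 18.75, 3.75]
χ² = (10−7.50)²/7.50 + (9−18.75)²/18.75 + (11−3.75)²/3.75 = 19.9200
df = 2
p-value (upper-tail) = 0.00005
At α=0.1: p < α → reject H₀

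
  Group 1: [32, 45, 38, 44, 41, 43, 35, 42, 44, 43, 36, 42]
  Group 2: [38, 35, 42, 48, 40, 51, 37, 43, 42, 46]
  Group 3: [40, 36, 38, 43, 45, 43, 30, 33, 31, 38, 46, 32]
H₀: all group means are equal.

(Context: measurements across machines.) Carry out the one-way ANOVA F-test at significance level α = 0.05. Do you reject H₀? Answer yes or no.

reject H₀: no

Group means [40.42, 42.20, 37.92], grand mean 40.059
SSB = Σnᵢ(x̄ᵢ−x̄)² = 102.449; SSW = ΣΣ(x−x̄ᵢ)² = 763.433
MSB = 102.449/2 = 51.2245; MSW = 763.433/31 = 24.6269
F = MSB/MSW = 2.0800
df = (2, 31)
p-value (upper-tail) = 0.14202
At α=0.05: p ≥ α → fail to reject H₀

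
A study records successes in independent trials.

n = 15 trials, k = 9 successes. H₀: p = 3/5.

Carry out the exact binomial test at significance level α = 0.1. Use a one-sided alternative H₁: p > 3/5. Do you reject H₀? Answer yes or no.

reject H₀: no

Exact binomial: n=15, k=9, p₀=3/5=0.6000
P(X≥9) from Σ C(n,i)·p₀^i·(1−p₀)^(n−i)
p-value (one-sided, H₁ greater) = 0.60981
At α=0.1: p ≥ α → fail to reject H₀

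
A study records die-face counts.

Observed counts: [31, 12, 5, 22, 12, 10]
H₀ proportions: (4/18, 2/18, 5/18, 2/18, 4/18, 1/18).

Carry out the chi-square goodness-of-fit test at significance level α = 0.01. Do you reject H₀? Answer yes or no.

n = 92; E_i = n·p_i = [20.44, 10.22, 25.56, 10.22, 20.44, 5.11]
χ² = (31−20.44)²/20.44 + (12−10.22)²/10.22 + (5−25.56)²/25.56 + (22−10.22)²/10.22 + (12−20.44)²/20.44 + (10−5.11)²/5.11 = 44.0272
df = 5
p-value (upper-tail) = 0.00000
At α=0.01: p < α → reject H₀

reject H₀: yes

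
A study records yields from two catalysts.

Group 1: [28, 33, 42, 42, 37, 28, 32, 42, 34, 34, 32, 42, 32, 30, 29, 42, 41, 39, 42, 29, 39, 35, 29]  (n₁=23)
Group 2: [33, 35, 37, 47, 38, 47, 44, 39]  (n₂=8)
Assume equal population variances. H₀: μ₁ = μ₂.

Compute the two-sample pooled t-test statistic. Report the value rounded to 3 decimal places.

test statistic = -2.120

x̄₁=35.348, s₁=5.339, n₁=23
x̄₂=40.000, s₂=5.372, n₂=8
s_p² = [22·5.339² + 7·5.372²]/29 = 28.5937
SE = √(s_p²·(1/23+1/8)) = 2.1949
t = (35.348−40.000)/2.1949 = -2.1196
df = 29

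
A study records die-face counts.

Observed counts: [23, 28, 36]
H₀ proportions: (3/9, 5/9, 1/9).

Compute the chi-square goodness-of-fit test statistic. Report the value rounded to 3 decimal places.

test statistic = 81.531

n = 87; E_i = n·p_i = [29.00, 48.33, 9.67]
χ² = (23−29.00)²/29.00 + (28−48.33)²/48.33 + (36−9.67)²/9.67 = 81.5310
df = 2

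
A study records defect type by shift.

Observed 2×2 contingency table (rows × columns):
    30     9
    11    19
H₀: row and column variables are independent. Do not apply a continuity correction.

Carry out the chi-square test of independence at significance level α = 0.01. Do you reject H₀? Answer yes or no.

Row totals [39, 30], col totals [41, 28], n=69
χ² = (30−23.17)²/23.17 + (9−15.83)²/15.83 + (11−17.83)²/17.83 + (19−12.17)²/12.17 = 11.3963
df = 1
p-value (upper-tail) = 0.00074
At α=0.01: p < α → reject H₀

reject H₀: yes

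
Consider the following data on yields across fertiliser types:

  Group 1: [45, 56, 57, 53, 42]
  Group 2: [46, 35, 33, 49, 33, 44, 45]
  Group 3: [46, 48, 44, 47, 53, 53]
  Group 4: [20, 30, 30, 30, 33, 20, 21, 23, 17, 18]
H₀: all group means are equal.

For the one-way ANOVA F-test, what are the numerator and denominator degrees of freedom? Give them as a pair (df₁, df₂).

k = 4 groups, N = 28 total
df = (k−1, N−k) = (4−1, 28−4) = (3, 24)

degrees of freedom = [3, 24]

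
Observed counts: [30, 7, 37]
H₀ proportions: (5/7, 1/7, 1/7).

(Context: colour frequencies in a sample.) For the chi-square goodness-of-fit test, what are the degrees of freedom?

degrees of freedom = 2

df = k − 1 = 3 − 1 = 2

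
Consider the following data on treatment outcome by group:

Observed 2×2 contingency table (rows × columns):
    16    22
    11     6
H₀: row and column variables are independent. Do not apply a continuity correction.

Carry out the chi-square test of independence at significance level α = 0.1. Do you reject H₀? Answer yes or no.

Row totals [38, 17], col totals [27, 28], n=55
χ² = (16−18.65)²/18.65 + (22−19.35)²/19.35 + (11−8.35)²/8.35 + (6−8.65)²/8.65 = 2.4006
df = 1
p-value (upper-tail) = 0.12129
At α=0.1: p ≥ α → fail to reject H₀

reject H₀: no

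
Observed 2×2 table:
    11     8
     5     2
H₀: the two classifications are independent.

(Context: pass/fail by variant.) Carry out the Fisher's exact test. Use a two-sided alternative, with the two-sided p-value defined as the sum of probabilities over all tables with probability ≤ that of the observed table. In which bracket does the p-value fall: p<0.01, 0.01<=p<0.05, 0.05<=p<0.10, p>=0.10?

Margins: r₁=19, r₂=7, c₁=16, c₂=10, n=26
p_obs = C(19,11)·C(7,5)/C(26,16); sum pmf over tables with pmf ≤ p_obs
p-value (two-sided) = 0.66798
→ bracket: p>=0.10

p-value bracket: p>=0.10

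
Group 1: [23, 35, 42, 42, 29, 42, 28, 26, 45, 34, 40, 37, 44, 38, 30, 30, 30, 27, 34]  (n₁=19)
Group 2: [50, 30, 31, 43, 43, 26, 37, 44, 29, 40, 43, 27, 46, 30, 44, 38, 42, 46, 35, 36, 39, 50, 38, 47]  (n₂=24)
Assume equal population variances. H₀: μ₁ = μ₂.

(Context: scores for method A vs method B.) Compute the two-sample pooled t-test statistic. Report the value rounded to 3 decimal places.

x̄₁=34.526, s₁=6.720, n₁=19
x̄₂=38.917, s₂=7.168, n₂=24
s_p² = [18·6.720² + 23·7.168²]/41 = 48.6481
SE = √(s_p²·(1/19+1/24)) = 2.1418
t = (34.526−38.917)/2.1418 = -2.0498
df = 41

test statistic = -2.050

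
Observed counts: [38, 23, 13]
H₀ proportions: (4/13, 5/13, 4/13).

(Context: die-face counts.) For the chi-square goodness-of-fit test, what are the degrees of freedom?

df = k − 1 = 3 − 1 = 2

degrees of freedom = 2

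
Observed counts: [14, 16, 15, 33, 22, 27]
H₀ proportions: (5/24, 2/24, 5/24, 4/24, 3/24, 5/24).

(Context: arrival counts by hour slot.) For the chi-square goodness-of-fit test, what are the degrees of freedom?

degrees of freedom = 5

df = k − 1 = 6 − 1 = 5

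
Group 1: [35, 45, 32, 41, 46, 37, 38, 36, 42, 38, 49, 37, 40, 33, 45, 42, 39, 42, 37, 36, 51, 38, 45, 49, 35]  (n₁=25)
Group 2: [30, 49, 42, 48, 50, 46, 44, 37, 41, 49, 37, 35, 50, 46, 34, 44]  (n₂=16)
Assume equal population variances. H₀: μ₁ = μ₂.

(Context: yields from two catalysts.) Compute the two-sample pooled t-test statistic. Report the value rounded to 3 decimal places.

test statistic = -1.275

x̄₁=40.320, s₁=5.162, n₁=25
x̄₂=42.625, s₂=6.344, n₂=16
s_p² = [24·5.162² + 15·6.344²]/39 = 31.8767
SE = √(s_p²·(1/25+1/16)) = 1.8076
t = (40.320−42.625)/1.8076 = -1.2752
df = 39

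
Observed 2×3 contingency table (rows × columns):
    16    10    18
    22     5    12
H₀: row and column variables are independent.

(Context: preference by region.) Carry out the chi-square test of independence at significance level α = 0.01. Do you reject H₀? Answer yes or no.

reject H₀: no

Row totals [44, 39], col totals [38, 15, 30], n=83
χ² = (16−20.14)²/20.14 + (10−7.95)²/7.95 + (18−15.90)²/15.90 + (22−17.86)²/17.86 + (5−7.05)²/7.05 + (12−14.10)²/14.10 = 3.5256
df = 2
p-value (upper-tail) = 0.17156
At α=0.01: p ≥ α → fail to reject H₀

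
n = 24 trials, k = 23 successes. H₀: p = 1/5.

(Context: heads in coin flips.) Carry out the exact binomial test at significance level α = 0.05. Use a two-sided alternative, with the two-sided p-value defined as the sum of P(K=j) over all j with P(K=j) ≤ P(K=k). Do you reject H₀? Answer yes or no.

Exact binomial: n=24, k=23, p₀=1/5=0.2000
P(X=j) = C(n,j)·p₀^j·(1−p₀)^(n−j); p = Σ P(X=j) over j with P(X=j) ≤ P(X=23)
p-value (two-sided) = 0.00000
At α=0.05: p < α → reject H₀

reject H₀: yes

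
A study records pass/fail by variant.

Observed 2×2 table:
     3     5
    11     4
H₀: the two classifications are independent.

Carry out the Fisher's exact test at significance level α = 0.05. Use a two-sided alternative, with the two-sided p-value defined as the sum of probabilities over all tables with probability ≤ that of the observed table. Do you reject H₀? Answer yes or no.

reject H₀: no

Margins: r₁=8, r₂=15, c₁=14, c₂=9, n=23
p_obs = C(8,3)·C(15,11)/C(23,14); sum pmf over tables with pmf ≤ p_obs
p-value (two-sided) = 0.17930
At α=0.05: p ≥ α → fail to reject H₀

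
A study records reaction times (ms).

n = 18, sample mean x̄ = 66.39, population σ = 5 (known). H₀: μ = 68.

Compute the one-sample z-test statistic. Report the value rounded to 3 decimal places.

test statistic = -1.366

SE = σ/√n = 5/√18 = 1.1785
z = (x̄−μ₀)/SE = (66.39−68)/1.1785 = -1.3661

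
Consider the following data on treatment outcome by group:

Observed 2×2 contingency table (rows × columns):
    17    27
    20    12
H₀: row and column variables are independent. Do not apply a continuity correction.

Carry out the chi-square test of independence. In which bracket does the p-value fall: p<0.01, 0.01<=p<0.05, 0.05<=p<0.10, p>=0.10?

p-value bracket: 0.01<=p<0.05

Row totals [44, 32], col totals [37, 39], n=76
χ² = (17−21.42)²/21.42 + (27−22.58)²/22.58 + (20−15.58)²/15.58 + (12−16.42)²/16.42 = 4.2230
df = 1
p-value (upper-tail) = 0.03988
→ bracket: 0.01<=p<0.05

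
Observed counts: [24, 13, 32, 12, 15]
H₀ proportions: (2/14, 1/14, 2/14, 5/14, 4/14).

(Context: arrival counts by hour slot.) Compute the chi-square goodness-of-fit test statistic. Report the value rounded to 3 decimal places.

n = 96; E_i = n·p_i = [13.71, 6.86, 13.71, 34.29, 27.43]
χ² = (24−13.71)²/13.71 + (13−6.86)²/6.86 + (32−13.71)²/13.71 + (12−34.29)²/34.29 + (15−27.43)²/27.43 = 57.7156
df = 4

test statistic = 57.716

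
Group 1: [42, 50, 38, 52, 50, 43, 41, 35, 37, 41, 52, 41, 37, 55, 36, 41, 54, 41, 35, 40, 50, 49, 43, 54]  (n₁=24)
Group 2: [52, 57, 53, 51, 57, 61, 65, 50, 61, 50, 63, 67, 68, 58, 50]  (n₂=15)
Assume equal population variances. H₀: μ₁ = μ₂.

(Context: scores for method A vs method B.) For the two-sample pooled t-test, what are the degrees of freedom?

df = n₁ + n₂ − 2 = 24 + 15 − 2 = 37

degrees of freedom = 37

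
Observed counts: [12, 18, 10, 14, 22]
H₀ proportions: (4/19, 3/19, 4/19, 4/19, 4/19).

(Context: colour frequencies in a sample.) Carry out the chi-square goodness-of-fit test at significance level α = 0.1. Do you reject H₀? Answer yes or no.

n = 76; E_i = n·p_i = [16.00, 12.00, 16.00, 16.00, 16.00]
χ² = (12−16.00)²/16.00 + (18−12.00)²/12.00 + (10−16.00)²/16.00 + (14−16.00)²/16.00 + (22−16.00)²/16.00 = 8.7500
df = 4
p-value (upper-tail) = 0.06766
At α=0.1: p < α → reject H₀

reject H₀: yes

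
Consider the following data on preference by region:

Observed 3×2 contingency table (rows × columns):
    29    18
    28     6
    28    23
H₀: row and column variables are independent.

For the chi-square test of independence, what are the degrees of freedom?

df = (r−1)(c−1) = (3−1)·(2−1) = 2

degrees of freedom = 2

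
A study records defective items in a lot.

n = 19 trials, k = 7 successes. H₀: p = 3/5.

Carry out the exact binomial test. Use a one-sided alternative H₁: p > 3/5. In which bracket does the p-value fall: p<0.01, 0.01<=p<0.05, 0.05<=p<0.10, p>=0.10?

Exact binomial: n=19, k=7, p₀=3/5=0.6000
P(X≥7) from Σ C(n,i)·p₀^i·(1−p₀)^(n−i)
p-value (one-sided, H₁ greater) = 0.98844
→ bracket: p>=0.10

p-value bracket: p>=0.10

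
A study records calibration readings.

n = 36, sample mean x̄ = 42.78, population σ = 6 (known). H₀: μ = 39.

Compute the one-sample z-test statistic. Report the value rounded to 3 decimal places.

test statistic = 3.780

SE = σ/√n = 6/√36 = 1.0000
z = (x̄−μ₀)/SE = (42.78−39)/1.0000 = 3.7800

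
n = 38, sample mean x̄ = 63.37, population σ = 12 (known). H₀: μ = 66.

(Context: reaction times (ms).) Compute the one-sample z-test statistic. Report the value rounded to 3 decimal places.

SE = σ/√n = 12/√38 = 1.9467
z = (x̄−μ₀)/SE = (63.37−66)/1.9467 = -1.3510

test statistic = -1.351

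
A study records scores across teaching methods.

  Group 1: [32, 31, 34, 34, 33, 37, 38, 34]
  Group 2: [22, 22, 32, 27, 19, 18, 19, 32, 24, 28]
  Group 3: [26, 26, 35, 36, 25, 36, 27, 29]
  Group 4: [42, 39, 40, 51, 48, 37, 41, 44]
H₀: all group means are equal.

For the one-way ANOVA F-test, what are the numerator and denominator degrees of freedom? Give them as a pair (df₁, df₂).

degrees of freedom = [3, 30]

k = 4 groups, N = 34 total
df = (k−1, N−k) = (4−1, 34−4) = (3, 30)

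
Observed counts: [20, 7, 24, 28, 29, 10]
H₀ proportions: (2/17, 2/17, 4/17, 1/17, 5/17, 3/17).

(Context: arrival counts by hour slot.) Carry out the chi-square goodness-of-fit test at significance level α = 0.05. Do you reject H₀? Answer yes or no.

reject H₀: yes

n = 118; E_i = n·p_i = [13.88, 13.88, 27.76, 6.94, 34.71, 20.82]
χ² = (20−13.88)²/13.88 + (7−13.88)²/13.88 + (24−27.76)²/27.76 + (28−6.94)²/6.94 + (29−34.71)²/34.71 + (10−20.82)²/20.82 = 77.0726
df = 5
p-value (upper-tail) = 0.00000
At α=0.05: p < α → reject H₀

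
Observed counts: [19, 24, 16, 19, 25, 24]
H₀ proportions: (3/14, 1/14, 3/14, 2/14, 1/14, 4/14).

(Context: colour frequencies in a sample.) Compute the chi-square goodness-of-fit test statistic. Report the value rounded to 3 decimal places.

test statistic = 63.837

n = 127; E_i = n·p_i = [27.21, 9.07, 27.21, 18.14, 9.07, 36.29]
χ² = (19−27.21)²/27.21 + (24−9.07)²/9.07 + (16−27.21)²/27.21 + (19−18.14)²/18.14 + (25−9.07)²/9.07 + (24−36.29)²/36.29 = 63.8373
df = 5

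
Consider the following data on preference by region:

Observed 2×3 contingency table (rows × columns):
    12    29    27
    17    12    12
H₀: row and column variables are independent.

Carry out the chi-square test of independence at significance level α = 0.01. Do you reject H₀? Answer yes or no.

Row totals [68, 41], col totals [29, 41, 39], n=109
χ² = (12−18.09)²/18.09 + (29−25.58)²/25.58 + (27−24.33)²/24.33 + (17−10.91)²/10.91 + (12−15.42)²/15.42 + (12−14.67)²/14.67 = 7.4491
df = 2
p-value (upper-tail) = 0.02412
At α=0.01: p ≥ α → fail to reject H₀

reject H₀: no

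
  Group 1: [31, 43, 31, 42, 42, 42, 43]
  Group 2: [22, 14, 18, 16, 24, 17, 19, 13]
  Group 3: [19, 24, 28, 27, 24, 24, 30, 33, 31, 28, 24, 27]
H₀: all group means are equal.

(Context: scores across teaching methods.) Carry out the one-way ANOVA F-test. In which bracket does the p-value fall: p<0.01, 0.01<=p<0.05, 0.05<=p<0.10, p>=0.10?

Group means [39.14, 17.88, 26.58], grand mean 27.259
SSB = Σnᵢ(x̄ᵢ−x̄)² = 1698.536; SSW = ΣΣ(x−x̄ᵢ)² = 446.649
MSB = 1698.536/2 = 849.2682; MSW = 446.649/24 = 18.6104
F = MSB/MSW = 45.6341
df = (2, 24)
p-value (upper-tail) = 0.00000
→ bracket: p<0.01

p-value bracket: p<0.01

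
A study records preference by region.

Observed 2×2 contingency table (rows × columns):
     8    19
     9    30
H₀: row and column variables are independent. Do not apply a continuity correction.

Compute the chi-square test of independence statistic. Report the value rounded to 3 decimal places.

test statistic = 0.358

Row totals [27, 39], col totals [17, 49], n=66
χ² = (8−6.95)²/6.95 + (19−20.05)²/20.05 + (9−10.05)²/10.05 + (30−28.95)²/28.95 = 0.3582
df = 1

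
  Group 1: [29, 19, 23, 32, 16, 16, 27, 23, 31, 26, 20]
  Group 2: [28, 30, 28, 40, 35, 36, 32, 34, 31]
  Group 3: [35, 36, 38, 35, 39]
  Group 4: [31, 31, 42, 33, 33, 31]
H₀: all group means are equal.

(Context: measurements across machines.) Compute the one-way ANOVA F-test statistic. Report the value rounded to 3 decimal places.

test statistic = 12.586

Group means [23.82, 32.67, 36.60, 33.50], grand mean 30.323
SSB = Σnᵢ(x̄ᵢ−x̄)² = 772.438; SSW = ΣΣ(x−x̄ᵢ)² = 552.336
MSB = 772.438/3 = 257.4793; MSW = 552.336/27 = 20.4569
F = MSB/MSW = 12.5864
df = (3, 27)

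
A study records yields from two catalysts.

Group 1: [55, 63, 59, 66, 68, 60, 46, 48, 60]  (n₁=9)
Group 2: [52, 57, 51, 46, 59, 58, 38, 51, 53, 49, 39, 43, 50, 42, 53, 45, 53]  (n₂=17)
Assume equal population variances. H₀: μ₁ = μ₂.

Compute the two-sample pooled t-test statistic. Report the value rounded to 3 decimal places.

x̄₁=58.333, s₁=7.500, n₁=9
x̄₂=49.353, s₂=6.324, n₂=17
s_p² = [8·7.500² + 16·6.324²]/24 = 45.4118
SE = √(s_p²·(1/9+1/17)) = 2.7780
t = (58.333−49.353)/2.7780 = 3.2327
df = 24

test statistic = 3.233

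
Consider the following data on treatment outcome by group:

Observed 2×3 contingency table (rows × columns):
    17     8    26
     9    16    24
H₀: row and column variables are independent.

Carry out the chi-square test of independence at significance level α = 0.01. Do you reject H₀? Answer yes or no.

Row totals [51, 49], col totals [26, 24, 50], n=100
χ² = (17−13.26)²/13.26 + (8−12.24)²/12.24 + (26−25.50)²/25.50 + (9−12.74)²/12.74 + (16−11.76)²/11.76 + (24−24.50)²/24.50 = 5.1703
df = 2
p-value (upper-tail) = 0.07539
At α=0.01: p ≥ α → fail to reject H₀

reject H₀: no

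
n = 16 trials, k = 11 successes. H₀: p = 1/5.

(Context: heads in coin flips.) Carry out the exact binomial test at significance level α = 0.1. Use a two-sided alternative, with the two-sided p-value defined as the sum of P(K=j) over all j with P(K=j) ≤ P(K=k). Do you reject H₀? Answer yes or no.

Exact binomial: n=16, k=11, p₀=1/5=0.2000
P(X=j) = C(n,j)·p₀^j·(1−p₀)^(n−j); p = Σ P(X=j) over j with P(X=j) ≤ P(X=11)
p-value (two-sided) = 0.00003
At α=0.1: p < α → reject H₀

reject H₀: yes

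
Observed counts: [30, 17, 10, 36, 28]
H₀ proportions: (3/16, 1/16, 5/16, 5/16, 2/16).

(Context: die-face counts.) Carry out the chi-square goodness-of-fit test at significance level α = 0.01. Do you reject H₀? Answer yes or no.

n = 121; E_i = n·p_i = [22.69, 7.56, 37.81, 37.81, 15.12]
χ² = (30−22.69)²/22.69 + (17−7.56)²/7.56 + (10−37.81)²/37.81 + (36−37.81)²/37.81 + (28−15.12)²/15.12 = 45.6380
df = 4
p-value (upper-tail) = 0.00000
At α=0.01: p < α → reject H₀

reject H₀: yes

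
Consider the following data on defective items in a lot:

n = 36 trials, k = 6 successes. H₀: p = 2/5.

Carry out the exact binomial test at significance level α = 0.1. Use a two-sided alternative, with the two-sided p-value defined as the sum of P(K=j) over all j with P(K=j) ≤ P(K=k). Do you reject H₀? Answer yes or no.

reject H₀: yes

Exact binomial: n=36, k=6, p₀=2/5=0.4000
P(X=j) = C(n,j)·p₀^j·(1−p₀)^(n−j); p = Σ P(X=j) over j with P(X=j) ≤ P(X=6)
p-value (two-sided) = 0.00352
At α=0.1: p < α → reject H₀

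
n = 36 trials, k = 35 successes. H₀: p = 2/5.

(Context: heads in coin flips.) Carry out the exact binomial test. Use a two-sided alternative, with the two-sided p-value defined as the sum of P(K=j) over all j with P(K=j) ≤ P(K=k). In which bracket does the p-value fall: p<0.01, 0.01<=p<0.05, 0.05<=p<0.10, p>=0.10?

p-value bracket: p<0.01

Exact binomial: n=36, k=35, p₀=2/5=0.4000
P(X=j) = C(n,j)·p₀^j·(1−p₀)^(n−j); p = Σ P(X=j) over j with P(X=j) ≤ P(X=35)
p-value (two-sided) = 0.00000
→ bracket: p<0.01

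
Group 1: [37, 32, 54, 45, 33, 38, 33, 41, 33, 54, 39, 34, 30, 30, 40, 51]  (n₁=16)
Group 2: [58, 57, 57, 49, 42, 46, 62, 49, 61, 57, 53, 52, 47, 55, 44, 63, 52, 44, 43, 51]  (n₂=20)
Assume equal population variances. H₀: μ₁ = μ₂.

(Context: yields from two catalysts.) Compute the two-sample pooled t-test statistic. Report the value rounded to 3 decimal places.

test statistic = -5.374

x̄₁=39.000, s₁=8.099, n₁=16
x̄₂=52.100, s₂=6.537, n₂=20
s_p² = [15·8.099² + 19·6.537²]/34 = 52.8176
SE = √(s_p²·(1/16+1/20)) = 2.4376
t = (39.000−52.100)/2.4376 = -5.3741
df = 34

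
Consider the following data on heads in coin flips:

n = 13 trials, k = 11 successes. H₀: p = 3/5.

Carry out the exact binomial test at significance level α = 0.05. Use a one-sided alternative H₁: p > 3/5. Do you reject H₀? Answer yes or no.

Exact binomial: n=13, k=11, p₀=3/5=0.6000
P(X≥11) from Σ C(n,i)·p₀^i·(1−p₀)^(n−i)
p-value (one-sided, H₁ greater) = 0.05790
At α=0.05: p ≥ α → fail to reject H₀

reject H₀: no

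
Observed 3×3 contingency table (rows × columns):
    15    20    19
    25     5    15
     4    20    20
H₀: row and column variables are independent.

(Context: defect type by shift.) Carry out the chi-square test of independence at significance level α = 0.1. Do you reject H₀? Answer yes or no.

Row totals [54, 45, 44], col totals [44, 45, 54], n=143
χ² = (15−16.62)²/16.62 + (20−16.99)²/16.99 + (19−20.39)²/20.39 + (25−13.85)²/13.85 + (5−14.16)²/14.16 + (15−16.99)²/16.99 + (4−13.54)²/13.54 + (20−13.85)²/13.85 + (20−16.62)²/16.62 = 26.0740
df = 4
p-value (upper-tail) = 0.00003
At α=0.1: p < α → reject H₀

reject H₀: yes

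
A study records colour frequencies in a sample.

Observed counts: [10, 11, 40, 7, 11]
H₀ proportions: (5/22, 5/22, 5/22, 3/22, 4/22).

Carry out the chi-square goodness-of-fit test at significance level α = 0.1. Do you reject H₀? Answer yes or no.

n = 79; E_i = n·p_i = [17.95, 17.95, 17.95, 10.77, 14.36]
χ² = (10−17.95)²/17.95 + (11−17.95)²/17.95 + (40−17.95)²/17.95 + (7−10.77)²/10.77 + (11−14.36)²/14.36 = 35.3954
df = 4
p-value (upper-tail) = 0.00000
At α=0.1: p < α → reject H₀

reject H₀: yes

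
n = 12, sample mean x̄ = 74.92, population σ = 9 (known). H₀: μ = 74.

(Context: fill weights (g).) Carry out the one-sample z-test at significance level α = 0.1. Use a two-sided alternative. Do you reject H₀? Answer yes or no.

reject H₀: no

SE = σ/√n = 9/√12 = 2.5981
z = (x̄−μ₀)/SE = (74.92−74)/2.5981 = 0.3541
p-value (two-sided) = 0.72326
At α=0.1: p ≥ α → fail to reject H₀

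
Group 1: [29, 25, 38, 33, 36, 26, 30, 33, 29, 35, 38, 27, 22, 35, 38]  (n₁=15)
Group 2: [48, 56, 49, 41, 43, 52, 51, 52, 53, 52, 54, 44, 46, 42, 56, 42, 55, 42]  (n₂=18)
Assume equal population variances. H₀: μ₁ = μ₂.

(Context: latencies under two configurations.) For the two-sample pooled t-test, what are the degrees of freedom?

degrees of freedom = 31

df = n₁ + n₂ − 2 = 15 + 18 − 2 = 31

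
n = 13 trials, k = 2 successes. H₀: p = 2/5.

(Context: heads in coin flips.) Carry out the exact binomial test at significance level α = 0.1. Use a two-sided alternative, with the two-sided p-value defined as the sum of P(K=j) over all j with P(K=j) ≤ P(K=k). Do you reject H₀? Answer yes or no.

Exact binomial: n=13, k=2, p₀=2/5=0.4000
P(X=j) = C(n,j)·p₀^j·(1−p₀)^(n−j); p = Σ P(X=j) over j with P(X=j) ≤ P(X=2)
p-value (two-sided) = 0.08999
At α=0.1: p < α → reject H₀

reject H₀: yes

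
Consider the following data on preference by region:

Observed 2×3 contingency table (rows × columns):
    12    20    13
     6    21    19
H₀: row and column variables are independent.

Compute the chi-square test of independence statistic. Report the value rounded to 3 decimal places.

test statistic = 3.139

Row totals [45, 46], col totals [18, 41, 32], n=91
χ² = (12−8.90)²/8.90 + (20−20.27)²/20.27 + (13−15.82)²/15.82 + (6−9.10)²/9.10 + (21−20.73)²/20.73 + (19−16.18)²/16.18 = 3.1388
df = 2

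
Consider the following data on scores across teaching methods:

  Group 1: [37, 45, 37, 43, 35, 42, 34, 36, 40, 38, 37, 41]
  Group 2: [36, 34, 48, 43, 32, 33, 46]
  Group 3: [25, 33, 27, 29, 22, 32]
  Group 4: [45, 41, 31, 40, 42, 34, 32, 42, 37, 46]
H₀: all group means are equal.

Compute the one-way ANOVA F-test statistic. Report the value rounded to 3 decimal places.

Group means [38.75, 38.86, 28.00, 39.00], grand mean 37.000
SSB = Σnᵢ(x̄ᵢ−x̄)² = 586.893; SSW = ΣΣ(x−x̄ᵢ)² = 731.107
MSB = 586.893/3 = 195.6310; MSW = 731.107/31 = 23.5841
F = MSB/MSW = 8.2950
df = (3, 31)

test statistic = 8.295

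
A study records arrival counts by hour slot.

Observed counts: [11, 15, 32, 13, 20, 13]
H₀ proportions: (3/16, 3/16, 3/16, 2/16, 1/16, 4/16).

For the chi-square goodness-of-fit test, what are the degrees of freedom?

df = k − 1 = 6 − 1 = 5

degrees of freedom = 5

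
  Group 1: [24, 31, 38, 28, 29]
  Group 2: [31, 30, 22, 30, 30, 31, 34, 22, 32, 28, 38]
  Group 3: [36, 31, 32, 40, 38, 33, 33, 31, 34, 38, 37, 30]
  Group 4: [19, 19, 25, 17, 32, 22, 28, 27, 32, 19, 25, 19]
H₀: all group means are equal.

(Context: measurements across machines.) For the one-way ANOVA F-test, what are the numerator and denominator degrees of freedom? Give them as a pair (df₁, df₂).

degrees of freedom = [3, 36]

k = 4 groups, N = 40 total
df = (k−1, N−k) = (4−1, 40−4) = (3, 36)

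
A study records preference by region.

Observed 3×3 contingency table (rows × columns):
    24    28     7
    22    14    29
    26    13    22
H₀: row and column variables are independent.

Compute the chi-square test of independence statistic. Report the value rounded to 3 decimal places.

Row totals [59, 65, 61], col totals [72, 55, 58], n=185
χ² = (24−22.96)²/22.96 + (28−17.54)²/17.54 + (7−18.50)²/18.50 + (22−25.30)²/25.30 + (14−19.32)²/19.32 + (29−20.38)²/20.38 + (26−23.74)²/23.74 + (13−18.14)²/18.14 + (22−19.12)²/19.12 = 21.0761
df = 4

test statistic = 21.076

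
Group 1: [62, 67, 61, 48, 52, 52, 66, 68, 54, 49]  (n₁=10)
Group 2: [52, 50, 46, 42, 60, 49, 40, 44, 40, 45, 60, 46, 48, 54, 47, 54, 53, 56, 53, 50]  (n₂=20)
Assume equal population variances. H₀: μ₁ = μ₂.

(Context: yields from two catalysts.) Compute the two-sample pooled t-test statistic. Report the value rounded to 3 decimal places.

test statistic = 3.341

x̄₁=57.900, s₁=7.738, n₁=10
x̄₂=49.450, s₂=5.871, n₂=20
s_p² = [9·7.738² + 19·5.871²]/28 = 42.6375
SE = √(s_p²·(1/10+1/20)) = 2.5290
t = (57.900−49.450)/2.5290 = 3.3413
df = 28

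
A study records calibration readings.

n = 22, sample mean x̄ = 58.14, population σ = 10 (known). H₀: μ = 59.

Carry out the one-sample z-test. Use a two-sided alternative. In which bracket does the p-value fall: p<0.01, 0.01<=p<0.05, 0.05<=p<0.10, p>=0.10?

p-value bracket: p>=0.10

SE = σ/√n = 10/√22 = 2.1320
z = (x̄−μ₀)/SE = (58.14−59)/2.1320 = -0.4034
p-value (two-sided) = 0.68667
→ bracket: p>=0.10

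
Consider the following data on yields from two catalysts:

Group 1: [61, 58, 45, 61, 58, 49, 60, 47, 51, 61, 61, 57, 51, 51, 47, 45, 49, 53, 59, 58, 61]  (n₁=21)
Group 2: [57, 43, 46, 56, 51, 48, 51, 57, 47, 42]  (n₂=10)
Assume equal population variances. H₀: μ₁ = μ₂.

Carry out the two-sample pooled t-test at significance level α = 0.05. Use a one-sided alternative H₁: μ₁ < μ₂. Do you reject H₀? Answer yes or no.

reject H₀: no

x̄₁=54.429, s₁=5.904, n₁=21
x̄₂=49.800, s₂=5.554, n₂=10
s_p² = [20·5.904² + 9·5.554²]/29 = 33.6118
SE = √(s_p²·(1/21+1/10)) = 2.2275
t = (54.429−49.800)/2.2275 = 2.0779
df = 29
p-value (one-sided, H₁ less) = 0.97666
At α=0.05: p ≥ α → fail to reject H₀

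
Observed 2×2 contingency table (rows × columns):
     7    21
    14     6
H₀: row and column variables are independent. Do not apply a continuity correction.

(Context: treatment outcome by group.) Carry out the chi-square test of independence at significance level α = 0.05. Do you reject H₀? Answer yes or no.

reject H₀: yes

Row totals [28, 20], col totals [21, 27], n=48
χ² = (7−12.25)²/12.25 + (21−15.75)²/15.75 + (14−8.75)²/8.75 + (6−11.25)²/11.25 = 9.6000
df = 1
p-value (upper-tail) = 0.00195
At α=0.05: p < α → reject H₀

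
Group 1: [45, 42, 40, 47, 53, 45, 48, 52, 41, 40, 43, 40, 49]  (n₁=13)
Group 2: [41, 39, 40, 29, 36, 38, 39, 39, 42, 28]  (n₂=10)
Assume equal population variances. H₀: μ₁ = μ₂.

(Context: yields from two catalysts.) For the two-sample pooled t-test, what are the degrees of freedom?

degrees of freedom = 21

df = n₁ + n₂ − 2 = 13 + 10 − 2 = 21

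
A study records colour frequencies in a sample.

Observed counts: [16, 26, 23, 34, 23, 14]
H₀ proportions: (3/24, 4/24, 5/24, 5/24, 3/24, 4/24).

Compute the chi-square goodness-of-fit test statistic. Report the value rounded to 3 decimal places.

n = 136; E_i = n·p_i = [17.00, 22.67, 28.33, 28.33, 17.00, 22.67]
χ² = (16−17.00)²/17.00 + (26−22.67)²/22.67 + (23−28.33)²/28.33 + (34−28.33)²/28.33 + (23−17.00)²/17.00 + (14−22.67)²/22.67 = 8.1176
df = 5

test statistic = 8.118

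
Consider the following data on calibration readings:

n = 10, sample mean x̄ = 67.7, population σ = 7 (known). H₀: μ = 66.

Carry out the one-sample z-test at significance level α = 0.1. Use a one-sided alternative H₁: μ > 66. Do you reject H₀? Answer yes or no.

reject H₀: no

SE = σ/√n = 7/√10 = 2.2136
z = (x̄−μ₀)/SE = (67.7−66)/2.2136 = 0.7680
p-value (one-sided, H₁ greater) = 0.22125
At α=0.1: p ≥ α → fail to reject H₀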